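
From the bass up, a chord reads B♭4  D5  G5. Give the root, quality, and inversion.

G minor, first inversion

Reducing to letter names: Bb, D, G. These stack in thirds as G–Bb–D — a G minor triad.
The lowest note is Bb, the third of the chord, so this is first inversion (figured bass 6).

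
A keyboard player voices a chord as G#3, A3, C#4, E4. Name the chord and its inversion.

A major seventh, third inversion

The distinct note names are G#, A, C#, E. Stacked in thirds they read A–C#–E–G#, which is a major seventh chord on A.
G# is the seventh of A major seventh; seventh in the bass means third inversion (figured bass 4/2).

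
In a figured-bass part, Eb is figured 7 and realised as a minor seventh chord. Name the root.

The figures 7 mean the root of the chord is in the bass. If Eb is the root of a minor seventh chord, the root is Eb (chord tones Eb–Gb–Bb–Db).

Eb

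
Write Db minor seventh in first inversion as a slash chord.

First inversion of Db minor seventh has the third (Fb) in the bass. As a slash chord: Dbm7/Fb.

Dbm7/Fb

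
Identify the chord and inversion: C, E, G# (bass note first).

Reducing to letter names: C, E, G#. These stack in thirds as C–E–G# — a C augmented triad.
C is the root of C augmented; root in the bass means root position (figured bass 5/3).

C augmented, root position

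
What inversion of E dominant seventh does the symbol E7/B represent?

second inversion

E7/B means E dominant seventh with B in the bass. B is the fifth of E dominant seventh (E–G#–B–D), so this is second inversion.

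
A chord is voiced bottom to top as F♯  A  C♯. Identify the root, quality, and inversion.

F# minor, root position

The distinct note names are F#, A, C#. Stacked in thirds they read F#–A–C#, which is a minor triad on F#.
The lowest note is F#, the root of the chord, so this is root position (figured bass 5/3).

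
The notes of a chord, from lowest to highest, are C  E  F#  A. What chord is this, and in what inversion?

The pitch classes C, E, F#, A arrange in thirds as F#–A–C–E: an F# half-diminished seventh chord.
C is the fifth of F# half-diminished seventh; fifth in the bass means second inversion (figured bass 4/3).

F# half-diminished seventh, second inversion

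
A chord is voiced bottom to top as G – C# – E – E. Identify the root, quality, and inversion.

C# diminished, second inversion

Reducing to letter names: G, C#, E. These stack in thirds as C#–E–G — a C# diminished triad.
With the fifth (G) in the bass, the chord is in second inversion (figured bass 6/4).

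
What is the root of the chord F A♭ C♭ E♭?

F

Reordering F, Ab, Cb, Eb into stacked thirds gives F–Ab–Cb–Eb; the bottom of that stack, F, is the root.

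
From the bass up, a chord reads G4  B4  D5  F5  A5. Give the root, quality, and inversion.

The distinct note names are G, B, D, F, A. Stacked in thirds they read G–B–D–F–A, which is a dominant ninth chord on G.
The lowest note is G, the root of the chord, so this is root position.

G dominant ninth, root position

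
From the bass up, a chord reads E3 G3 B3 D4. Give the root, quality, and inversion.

E minor seventh, root position

The pitch classes E, G, B, D arrange in thirds as E–G–B–D: an E minor seventh chord.
E is the root of E minor seventh; root in the bass means root position (figured bass 7).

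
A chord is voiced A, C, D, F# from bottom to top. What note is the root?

D

Reordering A, C, D, F# into stacked thirds gives D–F#–A–C; the bottom of that stack, D, is the root.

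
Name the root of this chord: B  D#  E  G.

The distinct letter names are B, D#, E, G. Arranged as a stack of thirds they read E–G–B–D#, so E is the root (an E minor-major seventh chord).

E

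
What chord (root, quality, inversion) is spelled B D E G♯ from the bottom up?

Reducing to letter names: B, D, E, G#. These stack in thirds as E–G#–B–D — an E dominant seventh chord.
B is the fifth of E dominant seventh; fifth in the bass means second inversion (figured bass 4/3).

E dominant seventh, second inversion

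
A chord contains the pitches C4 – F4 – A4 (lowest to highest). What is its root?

F

Reordering C, F, A into stacked thirds gives F–A–C; the bottom of that stack, F, is the root.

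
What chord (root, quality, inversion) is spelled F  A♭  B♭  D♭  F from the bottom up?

The pitch classes F, Ab, Bb, Db arrange in thirds as Bb–Db–F–Ab: a Bb minor seventh chord.
F is the fifth of Bb minor seventh; fifth in the bass means second inversion (figured bass 4/3).

Bb minor seventh, second inversion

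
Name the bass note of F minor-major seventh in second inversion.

In second inversion the fifth is lowest. For F minor-major seventh (F–Ab–C–E) that is C.

C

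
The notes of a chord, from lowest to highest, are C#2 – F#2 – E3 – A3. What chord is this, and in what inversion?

The pitch classes C#, F#, E, A arrange in thirds as F#–A–C#–E: an F# minor seventh chord.
The lowest note is C#, the fifth of the chord, so this is second inversion (figured bass 4/3).

F# minor seventh, second inversion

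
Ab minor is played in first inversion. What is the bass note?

In first inversion the third is lowest. For Ab minor (Ab–Cb–Eb) that is Cb.

Cb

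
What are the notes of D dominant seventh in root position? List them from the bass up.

D, F#, A, C

The chord tones are D–F#–A–C. With the root (D) lowest for root position: D, F#, A, C.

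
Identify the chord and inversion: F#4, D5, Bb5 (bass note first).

Bb augmented, second inversion

The distinct note names are F#, D, Bb. Stacked in thirds they read Bb–D–F#, which is an augmented triad on Bb.
F# is the fifth of Bb augmented; fifth in the bass means second inversion (figured bass 6/4).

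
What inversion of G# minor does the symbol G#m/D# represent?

second inversion

G#m/D# means G# minor with D# in the bass. D# is the fifth of G# minor (G#–B–D#), so this is second inversion.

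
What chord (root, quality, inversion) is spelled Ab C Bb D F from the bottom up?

The pitch classes Ab, C, Bb, D, F arrange in thirds as Bb–D–F–Ab–C: a Bb dominant ninth chord.
The lowest note is Ab, the seventh of the chord, so this is third inversion.

Bb dominant ninth, third inversion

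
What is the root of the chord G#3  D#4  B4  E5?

The distinct letter names are G#, D#, B, E. Arranged as a stack of thirds they read E–G#–B–D#, so E is the root (an E major seventh chord).

E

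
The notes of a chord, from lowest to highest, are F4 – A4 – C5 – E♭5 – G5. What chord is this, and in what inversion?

The distinct note names are F, A, C, Eb, G. Stacked in thirds they read F–A–C–Eb–G, which is a dominant ninth chord on F.
The lowest note is F, the root of the chord, so this is root position.

F dominant ninth, root position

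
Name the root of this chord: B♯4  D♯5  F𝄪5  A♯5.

B#

The distinct letter names are B#, D#, F##, A#. Arranged as a stack of thirds they read B#–D#–F##–A#, so B# is the root (a B# minor seventh chord).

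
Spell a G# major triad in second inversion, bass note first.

G# major is G#–B#–D#. Second inversion puts the fifth (D#) in the bass, with the remaining tones above: D#, G#, B#.

D#, G#, B#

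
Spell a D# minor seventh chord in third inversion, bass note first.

The chord tones are D#–F#–A#–C#. With the seventh (C#) lowest for third inversion: C#, D#, F#, A#.

C#, D#, F#, A#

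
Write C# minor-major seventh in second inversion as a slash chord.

Second inversion of C# minor-major seventh has the fifth (G#) in the bass. As a slash chord: C#m(maj7)/G#.

C#m(maj7)/G#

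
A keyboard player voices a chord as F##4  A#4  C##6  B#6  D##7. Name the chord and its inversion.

Reducing to letter names: F##, A#, C##, B#, D##. These stack in thirds as B#–D##–F##–A#–C## — a B# dominant ninth chord.
F## is the fifth of B# dominant ninth; fifth in the bass means second inversion.

B# dominant ninth, second inversion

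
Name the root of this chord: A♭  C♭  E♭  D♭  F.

Db

The distinct letter names are Ab, Cb, Eb, Db, F. Arranged as a stack of thirds they read Db–F–Ab–Cb–Eb, so Db is the root (a Db dominant ninth chord).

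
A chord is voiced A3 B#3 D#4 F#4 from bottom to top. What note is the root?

The distinct letter names are A, B#, D#, F#. Arranged as a stack of thirds they read B#–D#–F#–A, so B# is the root (a B# diminished seventh chord).

B#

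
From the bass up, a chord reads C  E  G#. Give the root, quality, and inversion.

C augmented, root position

The distinct note names are C, E, G#. Stacked in thirds they read C–E–G#, which is an augmented triad on C.
C is the root of C augmented; root in the bass means root position (figured bass 5/3).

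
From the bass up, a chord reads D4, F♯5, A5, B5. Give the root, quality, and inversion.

The pitch classes D, F#, A, B arrange in thirds as B–D–F#–A: a B minor seventh chord.
The lowest note is D, the third of the chord, so this is first inversion (figured bass 6/5).

B minor seventh, first inversion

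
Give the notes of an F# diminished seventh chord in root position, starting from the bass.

F#, A, C, Eb

The chord tones are F#–A–C–Eb. With the root (F#) lowest for root position: F#, A, C, Eb.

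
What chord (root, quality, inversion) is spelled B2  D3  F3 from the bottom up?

Reducing to letter names: B, D, F. These stack in thirds as B–D–F — a B diminished triad.
The lowest note is B, the root of the chord, so this is root position (figured bass 5/3).

B diminished, root position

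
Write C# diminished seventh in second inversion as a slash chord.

Second inversion of C# diminished seventh has the fifth (G) in the bass. As a slash chord: C#dim7/G.

C#dim7/G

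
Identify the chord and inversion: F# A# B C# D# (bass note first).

Reducing to letter names: F#, A#, B, C#, D#. These stack in thirds as B–D#–F#–A#–C# — a B major ninth chord.
F# is the fifth of B major ninth; fifth in the bass means second inversion.

B major ninth, second inversion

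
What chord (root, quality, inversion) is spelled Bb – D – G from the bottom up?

G minor, first inversion

The distinct note names are Bb, D, G. Stacked in thirds they read G–Bb–D, which is a minor triad on G.
The lowest note is Bb, the third of the chord, so this is first inversion (figured bass 6).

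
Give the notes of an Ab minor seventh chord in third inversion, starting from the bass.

Ab minor seventh is Ab–Cb–Eb–Gb. Third inversion puts the seventh (Gb) in the bass, with the remaining tones above: Gb, Ab, Cb, Eb.

Gb, Ab, Cb, Eb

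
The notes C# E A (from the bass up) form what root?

Reordering C#, E, A into stacked thirds gives A–C#–E; the bottom of that stack, A, is the root.

A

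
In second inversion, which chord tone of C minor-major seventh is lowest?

In second inversion the fifth is lowest. For C minor-major seventh (C–Eb–G–B) that is G.

G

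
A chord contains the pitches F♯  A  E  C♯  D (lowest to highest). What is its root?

F#, A, E, C#, D are the tones of a D major ninth chord (D–F#–A–C#–E), making D the root.

D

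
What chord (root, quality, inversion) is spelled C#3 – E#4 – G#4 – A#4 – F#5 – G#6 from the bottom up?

The distinct note names are C#, E#, G#, A#, F#. Stacked in thirds they read F#–A#–C#–E#–G#, which is a major ninth chord on F#.
With the fifth (C#) in the bass, the chord is in second inversion.

F# major ninth, second inversion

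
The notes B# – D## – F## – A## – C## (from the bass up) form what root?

The distinct letter names are B#, D##, F##, A##, C##. Arranged as a stack of thirds they read B#–D##–F##–A##–C##, so B# is the root (a B# major ninth chord).

B#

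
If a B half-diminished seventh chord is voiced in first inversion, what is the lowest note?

The third of B half-diminished seventh (B–D–F–A) is D; that is the bass in first inversion.

D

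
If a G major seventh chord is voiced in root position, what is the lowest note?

G

The root of G major seventh (G–B–D–F#) is G; that is the bass in root position.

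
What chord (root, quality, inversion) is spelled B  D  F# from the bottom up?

The distinct note names are B, D, F#. Stacked in thirds they read B–D–F#, which is a minor triad on B.
With the root (B) in the bass, the chord is in root position (figured bass 5/3).

B minor, root position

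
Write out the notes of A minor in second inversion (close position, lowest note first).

E, A, C

Spelling A minor: A–C–E. In second inversion the fifth is bass, giving E, A, C from the bottom.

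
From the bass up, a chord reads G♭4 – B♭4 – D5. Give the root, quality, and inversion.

Gb augmented, root position

The pitch classes Gb, Bb, D arrange in thirds as Gb–Bb–D: a Gb augmented triad.
Gb is the root of Gb augmented; root in the bass means root position (figured bass 5/3).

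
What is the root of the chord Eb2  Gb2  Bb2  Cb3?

Eb, Gb, Bb, Cb are the tones of a Cb major seventh chord (Cb–Eb–Gb–Bb), making Cb the root.

Cb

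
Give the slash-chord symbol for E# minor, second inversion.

E#m/B#

Second inversion of E# minor has the fifth (B#) in the bass. As a slash chord: E#m/B#.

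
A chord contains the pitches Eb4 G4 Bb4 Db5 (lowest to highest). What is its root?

The distinct letter names are Eb, G, Bb, Db. Arranged as a stack of thirds they read Eb–G–Bb–Db, so Eb is the root (an Eb dominant seventh chord).

Eb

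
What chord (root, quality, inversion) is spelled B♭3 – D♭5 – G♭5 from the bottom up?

The distinct note names are Bb, Db, Gb. Stacked in thirds they read Gb–Bb–Db, which is a major triad on Gb.
With the third (Bb) in the bass, the chord is in first inversion (figured bass 6).

Gb major, first inversion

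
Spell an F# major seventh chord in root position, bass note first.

The chord tones are F#–A#–C#–E#. With the root (F#) lowest for root position: F#, A#, C#, E#.

F#, A#, C#, E#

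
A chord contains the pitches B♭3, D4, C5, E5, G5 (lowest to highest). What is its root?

C

Bb, D, C, E, G are the tones of a C dominant ninth chord (C–E–G–Bb–D), making C the root.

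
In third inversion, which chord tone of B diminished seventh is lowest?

The seventh of B diminished seventh (B–D–F–Ab) is Ab; that is the bass in third inversion.

Ab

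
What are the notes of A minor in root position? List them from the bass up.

A, C, E

A minor is A–C–E. Root position puts the root (A) in the bass, with the remaining tones above: A, C, E.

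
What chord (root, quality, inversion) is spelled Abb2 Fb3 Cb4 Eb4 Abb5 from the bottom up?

Fb minor-major seventh, first inversion

Reducing to letter names: Abb, Fb, Cb, Eb. These stack in thirds as Fb–Abb–Cb–Eb — an Fb minor-major seventh chord.
With the third (Abb) in the bass, the chord is in first inversion (figured bass 6/5).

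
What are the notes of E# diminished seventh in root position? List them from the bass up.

E#, G#, B, D

Spelling E# diminished seventh: E#–G#–B–D. In root position the root is bass, giving E#, G#, B, D from the bottom.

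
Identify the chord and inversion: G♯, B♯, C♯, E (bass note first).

C# minor-major seventh, second inversion

Reducing to letter names: G#, B#, C#, E. These stack in thirds as C#–E–G#–B# — a C# minor-major seventh chord.
The lowest note is G#, the fifth of the chord, so this is second inversion (figured bass 4/3).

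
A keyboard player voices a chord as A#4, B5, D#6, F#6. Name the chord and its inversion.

Reducing to letter names: A#, B, D#, F#. These stack in thirds as B–D#–F#–A# — a B major seventh chord.
With the seventh (A#) in the bass, the chord is in third inversion (figured bass 4/2).

B major seventh, third inversion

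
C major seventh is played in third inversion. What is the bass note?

B

In third inversion the seventh is lowest. For C major seventh (C–E–G–B) that is B.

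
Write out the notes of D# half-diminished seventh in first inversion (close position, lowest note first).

The chord tones are D#–F#–A–C#. With the third (F#) lowest for first inversion: F#, A, C#, D#.

F#, A, C#, D#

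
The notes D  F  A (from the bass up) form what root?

D

The distinct letter names are D, F, A. Arranged as a stack of thirds they read D–F–A, so D is the root (a D minor triad).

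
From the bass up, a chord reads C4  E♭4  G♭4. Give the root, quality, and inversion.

C diminished, root position

The pitch classes C, Eb, Gb arrange in thirds as C–Eb–Gb: a C diminished triad.
The lowest note is C, the root of the chord, so this is root position (figured bass 5/3).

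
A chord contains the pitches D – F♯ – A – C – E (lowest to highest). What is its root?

D, F#, A, C, E are the tones of a D dominant ninth chord (D–F#–A–C–E), making D the root.

D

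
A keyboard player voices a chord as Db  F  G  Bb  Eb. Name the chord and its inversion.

The pitch classes Db, F, G, Bb, Eb arrange in thirds as Eb–G–Bb–Db–F: an Eb dominant ninth chord.
Db is the seventh of Eb dominant ninth; seventh in the bass means third inversion.

Eb dominant ninth, third inversion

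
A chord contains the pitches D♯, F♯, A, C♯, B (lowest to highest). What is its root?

D#, F#, A, C#, B are the tones of a B dominant ninth chord (B–D#–F#–A–C#), making B the root.

B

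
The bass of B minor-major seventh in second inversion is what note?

The fifth of B minor-major seventh (B–D–F#–A#) is F#; that is the bass in second inversion.

F#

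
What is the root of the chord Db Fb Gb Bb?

Gb

Reordering Db, Fb, Gb, Bb into stacked thirds gives Gb–Bb–Db–Fb; the bottom of that stack, Gb, is the root.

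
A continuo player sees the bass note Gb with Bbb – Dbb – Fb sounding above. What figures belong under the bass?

7

The notes Gb, Bbb, Dbb, Fb stack in thirds as Gb–Bbb–Dbb–Fb — a Gb half-diminished seventh chord. The bass Gb is the root, so this is root position: figured 7.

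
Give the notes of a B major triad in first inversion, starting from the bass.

D#, F#, B

B major is B–D#–F#. First inversion puts the third (D#) in the bass, with the remaining tones above: D#, F#, B.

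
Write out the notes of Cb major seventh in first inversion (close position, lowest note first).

Eb, Gb, Bb, Cb

Cb major seventh is Cb–Eb–Gb–Bb. First inversion puts the third (Eb) in the bass, with the remaining tones above: Eb, Gb, Bb, Cb.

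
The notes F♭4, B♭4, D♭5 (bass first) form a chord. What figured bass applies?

6/4

The notes Fb, Bb, Db stack in thirds as Bb–Db–Fb — a Bb diminished triad. The bass Fb is the fifth, so this is second inversion: figured 6/4.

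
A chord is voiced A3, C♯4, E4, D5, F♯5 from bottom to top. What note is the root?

D

Reordering A, C#, E, D, F# into stacked thirds gives D–F#–A–C#–E; the bottom of that stack, D, is the root.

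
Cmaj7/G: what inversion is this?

second inversion

Cmaj7/G means C major seventh with G in the bass. G is the fifth of C major seventh (C–E–G–B), so this is second inversion.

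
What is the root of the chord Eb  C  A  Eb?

The distinct letter names are Eb, C, A. Arranged as a stack of thirds they read A–C–Eb, so A is the root (an A diminished triad).

A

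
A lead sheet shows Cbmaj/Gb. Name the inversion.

Cbmaj/Gb means Cb major with Gb in the bass. Gb is the fifth of Cb major (Cb–Eb–Gb), so this is second inversion.

second inversion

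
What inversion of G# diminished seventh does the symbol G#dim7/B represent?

first inversion

G#dim7/B means G# diminished seventh with B in the bass. B is the third of G# diminished seventh (G#–B–D–F), so this is first inversion.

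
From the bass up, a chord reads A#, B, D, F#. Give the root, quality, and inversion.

The pitch classes A#, B, D, F# arrange in thirds as B–D–F#–A#: a B minor-major seventh chord.
The lowest note is A#, the seventh of the chord, so this is third inversion (figured bass 4/2).

B minor-major seventh, third inversion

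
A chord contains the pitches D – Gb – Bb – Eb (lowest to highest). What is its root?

D, Gb, Bb, Eb are the tones of an Eb minor-major seventh chord (Eb–Gb–Bb–D), making Eb the root.

Eb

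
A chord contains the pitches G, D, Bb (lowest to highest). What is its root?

Reordering G, D, Bb into stacked thirds gives G–Bb–D; the bottom of that stack, G, is the root.

G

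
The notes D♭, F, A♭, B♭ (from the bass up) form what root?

The distinct letter names are Db, F, Ab, Bb. Arranged as a stack of thirds they read Bb–Db–F–Ab, so Bb is the root (a Bb minor seventh chord).

Bb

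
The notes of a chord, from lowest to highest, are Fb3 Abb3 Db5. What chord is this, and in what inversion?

Reducing to letter names: Fb, Abb, Db. These stack in thirds as Db–Fb–Abb — a Db diminished triad.
The lowest note is Fb, the third of the chord, so this is first inversion (figured bass 6).

Db diminished, first inversion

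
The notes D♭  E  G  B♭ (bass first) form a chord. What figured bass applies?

4/2

The notes Db, E, G, Bb stack in thirds as E–G–Bb–Db — an E diminished seventh chord. The bass Db is the seventh, so this is third inversion: figured 4/2.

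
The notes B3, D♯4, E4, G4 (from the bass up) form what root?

The distinct letter names are B, D#, E, G. Arranged as a stack of thirds they read E–G–B–D#, so E is the root (an E minor-major seventh chord).

E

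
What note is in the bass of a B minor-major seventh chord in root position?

B minor-major seventh is B–D–F#–A#. Root position places the root in the bass: B.

B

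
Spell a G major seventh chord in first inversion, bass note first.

Spelling G major seventh: G–B–D–F#. In first inversion the third is bass, giving B, D, F#, G from the bottom.

B, D, F#, G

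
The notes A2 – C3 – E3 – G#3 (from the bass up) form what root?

A

The distinct letter names are A, C, E, G#. Arranged as a stack of thirds they read A–C–E–G#, so A is the root (an A minor-major seventh chord).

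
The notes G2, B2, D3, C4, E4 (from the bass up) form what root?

G, B, D, C, E are the tones of a C major ninth chord (C–E–G–B–D), making C the root.

C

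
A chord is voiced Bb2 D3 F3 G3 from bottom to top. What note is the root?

G

Reordering Bb, D, F, G into stacked thirds gives G–Bb–D–F; the bottom of that stack, G, is the root.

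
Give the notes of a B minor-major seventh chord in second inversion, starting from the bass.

The chord tones are B–D–F#–A#. With the fifth (F#) lowest for second inversion: F#, A#, B, D.

F#, A#, B, D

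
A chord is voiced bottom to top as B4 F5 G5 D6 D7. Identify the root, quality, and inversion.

The pitch classes B, F, G, D arrange in thirds as G–B–D–F: a G dominant seventh chord.
B is the third of G dominant seventh; third in the bass means first inversion (figured bass 6/5).

G dominant seventh, first inversion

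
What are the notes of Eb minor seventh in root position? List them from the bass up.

Eb minor seventh is Eb–Gb–Bb–Db. Root position puts the root (Eb) in the bass, with the remaining tones above: Eb, Gb, Bb, Db.

Eb, Gb, Bb, Db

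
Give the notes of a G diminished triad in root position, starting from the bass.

Spelling G diminished: G–Bb–Db. In root position the root is bass, giving G, Bb, Db from the bottom.

G, Bb, Db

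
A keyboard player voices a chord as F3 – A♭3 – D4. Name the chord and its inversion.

D diminished, first inversion

The pitch classes F, Ab, D arrange in thirds as D–F–Ab: a D diminished triad.
With the third (F) in the bass, the chord is in first inversion (figured bass 6).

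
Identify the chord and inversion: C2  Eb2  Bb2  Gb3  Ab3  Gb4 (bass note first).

Ab dominant ninth, first inversion

Reducing to letter names: C, Eb, Bb, Gb, Ab. These stack in thirds as Ab–C–Eb–Gb–Bb — an Ab dominant ninth chord.
With the third (C) in the bass, the chord is in first inversion.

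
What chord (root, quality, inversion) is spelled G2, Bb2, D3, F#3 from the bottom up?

Reducing to letter names: G, Bb, D, F#. These stack in thirds as G–Bb–D–F# — a G minor-major seventh chord.
G is the root of G minor-major seventh; root in the bass means root position (figured bass 7).

G minor-major seventh, root position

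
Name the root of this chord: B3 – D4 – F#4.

B

B, D, F# are the tones of a B minor triad (B–D–F#), making B the root.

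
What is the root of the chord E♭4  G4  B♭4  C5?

C

The distinct letter names are Eb, G, Bb, C. Arranged as a stack of thirds they read C–Eb–G–Bb, so C is the root (a C minor seventh chord).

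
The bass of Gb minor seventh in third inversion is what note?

Gb minor seventh is Gb–Bbb–Db–Fb. Third inversion places the seventh in the bass: Fb.

Fb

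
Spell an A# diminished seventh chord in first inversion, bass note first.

The chord tones are A#–C#–E–G. With the third (C#) lowest for first inversion: C#, E, G, A#.

C#, E, G, A#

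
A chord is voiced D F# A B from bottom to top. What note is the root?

B

The distinct letter names are D, F#, A, B. Arranged as a stack of thirds they read B–D–F#–A, so B is the root (a B minor seventh chord).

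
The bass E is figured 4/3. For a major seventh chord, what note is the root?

A

The figures 4/3 mean the fifth of the chord is in the bass. If E is the fifth of a major seventh chord, the root is A (chord tones A–C#–E–G#).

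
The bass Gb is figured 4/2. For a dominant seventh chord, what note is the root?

The figures 4/2 mean the seventh of the chord is in the bass. If Gb is the seventh of a dominant seventh chord, the root is Ab (chord tones Ab–C–Eb–Gb).

Ab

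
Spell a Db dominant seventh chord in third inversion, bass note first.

The chord tones are Db–F–Ab–Cb. With the seventh (Cb) lowest for third inversion: Cb, Db, F, Ab.

Cb, Db, F, Ab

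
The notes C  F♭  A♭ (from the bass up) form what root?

Fb

The distinct letter names are C, Fb, Ab. Arranged as a stack of thirds they read Fb–Ab–C, so Fb is the root (an Fb augmented triad).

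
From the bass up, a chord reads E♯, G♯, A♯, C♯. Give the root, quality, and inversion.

A# minor seventh, second inversion

Reducing to letter names: E#, G#, A#, C#. These stack in thirds as A#–C#–E#–G# — an A# minor seventh chord.
With the fifth (E#) in the bass, the chord is in second inversion (figured bass 4/3).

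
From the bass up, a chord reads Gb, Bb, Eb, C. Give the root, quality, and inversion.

C half-diminished seventh, second inversion

The distinct note names are Gb, Bb, Eb, C. Stacked in thirds they read C–Eb–Gb–Bb, which is a half-diminished seventh chord on C.
Gb is the fifth of C half-diminished seventh; fifth in the bass means second inversion (figured bass 4/3).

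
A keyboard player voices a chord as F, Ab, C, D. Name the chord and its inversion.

The pitch classes F, Ab, C, D arrange in thirds as D–F–Ab–C: a D half-diminished seventh chord.
With the third (F) in the bass, the chord is in first inversion (figured bass 6/5).

D half-diminished seventh, first inversion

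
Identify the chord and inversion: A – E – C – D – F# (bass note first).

D dominant ninth, second inversion

The distinct note names are A, E, C, D, F#. Stacked in thirds they read D–F#–A–C–E, which is a dominant ninth chord on D.
With the fifth (A) in the bass, the chord is in second inversion.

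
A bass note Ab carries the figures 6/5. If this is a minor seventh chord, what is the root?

The figures 6/5 mean the third of the chord is in the bass. If Ab is the third of a minor seventh chord, the root is F (chord tones F–Ab–C–Eb).

F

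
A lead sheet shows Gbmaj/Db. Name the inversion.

second inversion

Gbmaj/Db means Gb major with Db in the bass. Db is the fifth of Gb major (Gb–Bb–Db), so this is second inversion.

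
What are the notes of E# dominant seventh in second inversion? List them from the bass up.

B#, D#, E#, G##

E# dominant seventh is E#–G##–B#–D#. Second inversion puts the fifth (B#) in the bass, with the remaining tones above: B#, D#, E#, G##.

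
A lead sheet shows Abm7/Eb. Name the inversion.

second inversion

Abm7/Eb means Ab minor seventh with Eb in the bass. Eb is the fifth of Ab minor seventh (Ab–Cb–Eb–Gb), so this is second inversion.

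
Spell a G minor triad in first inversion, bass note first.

Bb, D, G

Spelling G minor: G–Bb–D. In first inversion the third is bass, giving Bb, D, G from the bottom.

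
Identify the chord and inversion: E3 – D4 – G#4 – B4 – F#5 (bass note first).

The pitch classes E, D, G#, B, F# arrange in thirds as E–G#–B–D–F#: an E dominant ninth chord.
The lowest note is E, the root of the chord, so this is root position.

E dominant ninth, root position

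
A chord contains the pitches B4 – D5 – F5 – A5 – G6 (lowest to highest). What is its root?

G

Reordering B, D, F, A, G into stacked thirds gives G–B–D–F–A; the bottom of that stack, G, is the root.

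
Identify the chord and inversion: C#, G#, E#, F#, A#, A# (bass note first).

F# major ninth, second inversion

Reducing to letter names: C#, G#, E#, F#, A#. These stack in thirds as F#–A#–C#–E#–G# — an F# major ninth chord.
With the fifth (C#) in the bass, the chord is in second inversion.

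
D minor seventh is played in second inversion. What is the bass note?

The fifth of D minor seventh (D–F–A–C) is A; that is the bass in second inversion.

A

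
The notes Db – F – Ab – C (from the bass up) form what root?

Db

Reordering Db, F, Ab, C into stacked thirds gives Db–F–Ab–C; the bottom of that stack, Db, is the root.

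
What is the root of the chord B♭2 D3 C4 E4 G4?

Reordering Bb, D, C, E, G into stacked thirds gives C–E–G–Bb–D; the bottom of that stack, C, is the root.

C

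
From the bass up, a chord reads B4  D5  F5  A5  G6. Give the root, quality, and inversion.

G dominant ninth, first inversion

The pitch classes B, D, F, A, G arrange in thirds as G–B–D–F–A: a G dominant ninth chord.
With the third (B) in the bass, the chord is in first inversion.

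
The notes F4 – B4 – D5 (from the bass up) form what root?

B

Reordering F, B, D into stacked thirds gives B–D–F; the bottom of that stack, B, is the root.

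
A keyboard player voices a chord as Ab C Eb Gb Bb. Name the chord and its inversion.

Ab dominant ninth, root position

The pitch classes Ab, C, Eb, Gb, Bb arrange in thirds as Ab–C–Eb–Gb–Bb: an Ab dominant ninth chord.
The lowest note is Ab, the root of the chord, so this is root position.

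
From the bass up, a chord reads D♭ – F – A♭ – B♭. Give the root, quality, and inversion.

Bb minor seventh, first inversion

The pitch classes Db, F, Ab, Bb arrange in thirds as Bb–Db–F–Ab: a Bb minor seventh chord.
With the third (Db) in the bass, the chord is in first inversion (figured bass 6/5).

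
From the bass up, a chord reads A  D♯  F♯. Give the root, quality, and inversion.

D# diminished, second inversion

The distinct note names are A, D#, F#. Stacked in thirds they read D#–F#–A, which is a diminished triad on D#.
A is the fifth of D# diminished; fifth in the bass means second inversion (figured bass 6/4).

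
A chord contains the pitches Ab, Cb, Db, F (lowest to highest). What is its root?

The distinct letter names are Ab, Cb, Db, F. Arranged as a stack of thirds they read Db–F–Ab–Cb, so Db is the root (a Db dominant seventh chord).

Db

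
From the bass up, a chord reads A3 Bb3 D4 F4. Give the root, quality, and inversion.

Bb major seventh, third inversion

The pitch classes A, Bb, D, F arrange in thirds as Bb–D–F–A: a Bb major seventh chord.
A is the seventh of Bb major seventh; seventh in the bass means third inversion (figured bass 4/2).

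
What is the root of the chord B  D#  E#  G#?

The distinct letter names are B, D#, E#, G#. Arranged as a stack of thirds they read E#–G#–B–D#, so E# is the root (an E# half-diminished seventh chord).

E#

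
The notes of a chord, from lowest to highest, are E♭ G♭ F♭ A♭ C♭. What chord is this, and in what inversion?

Fb major ninth, third inversion

Reducing to letter names: Eb, Gb, Fb, Ab, Cb. These stack in thirds as Fb–Ab–Cb–Eb–Gb — an Fb major ninth chord.
With the seventh (Eb) in the bass, the chord is in third inversion.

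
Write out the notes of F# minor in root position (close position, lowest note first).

F#, A, C#

Spelling F# minor: F#–A–C#. In root position the root is bass, giving F#, A, C# from the bottom.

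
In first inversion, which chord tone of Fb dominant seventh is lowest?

Ab

In first inversion the third is lowest. For Fb dominant seventh (Fb–Ab–Cb–Ebb) that is Ab.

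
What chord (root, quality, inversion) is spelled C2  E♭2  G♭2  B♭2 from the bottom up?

C half-diminished seventh, root position

The pitch classes C, Eb, Gb, Bb arrange in thirds as C–Eb–Gb–Bb: a C half-diminished seventh chord.
C is the root of C half-diminished seventh; root in the bass means root position (figured bass 7).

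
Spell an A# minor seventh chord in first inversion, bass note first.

C#, E#, G#, A#

A# minor seventh is A#–C#–E#–G#. First inversion puts the third (C#) in the bass, with the remaining tones above: C#, E#, G#, A#.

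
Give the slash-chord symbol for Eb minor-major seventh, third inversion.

Ebm(maj7)/D

Third inversion of Eb minor-major seventh has the seventh (D) in the bass. As a slash chord: Ebm(maj7)/D.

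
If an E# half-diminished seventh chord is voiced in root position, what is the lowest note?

In root position the root is lowest. For E# half-diminished seventh (E#–G#–B–D#) that is E#.

E#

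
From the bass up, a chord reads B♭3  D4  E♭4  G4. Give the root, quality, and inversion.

The distinct note names are Bb, D, Eb, G. Stacked in thirds they read Eb–G–Bb–D, which is a major seventh chord on Eb.
Bb is the fifth of Eb major seventh; fifth in the bass means second inversion (figured bass 4/3).

Eb major seventh, second inversion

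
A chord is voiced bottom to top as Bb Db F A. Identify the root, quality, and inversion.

Bb minor-major seventh, root position

The pitch classes Bb, Db, F, A arrange in thirds as Bb–Db–F–A: a Bb minor-major seventh chord.
Bb is the root of Bb minor-major seventh; root in the bass means root position (figured bass 7).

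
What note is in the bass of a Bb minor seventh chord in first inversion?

Db

Bb minor seventh is Bb–Db–F–Ab. First inversion places the third in the bass: Db.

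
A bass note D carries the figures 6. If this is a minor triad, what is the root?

The figures 6 mean the third of the chord is in the bass. If D is the third of a minor triad, the root is B (chord tones B–D–F#).

B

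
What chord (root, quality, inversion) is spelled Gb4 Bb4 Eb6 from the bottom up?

Eb minor, first inversion

The pitch classes Gb, Bb, Eb arrange in thirds as Eb–Gb–Bb: an Eb minor triad.
Gb is the third of Eb minor; third in the bass means first inversion (figured bass 6).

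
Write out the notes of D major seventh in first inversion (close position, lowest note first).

F#, A, C#, D

D major seventh is D–F#–A–C#. First inversion puts the third (F#) in the bass, with the remaining tones above: F#, A, C#, D.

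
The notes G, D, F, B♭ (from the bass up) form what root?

G

The distinct letter names are G, D, F, Bb. Arranged as a stack of thirds they read G–Bb–D–F, so G is the root (a G minor seventh chord).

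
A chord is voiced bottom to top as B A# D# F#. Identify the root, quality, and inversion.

B major seventh, root position

Reducing to letter names: B, A#, D#, F#. These stack in thirds as B–D#–F#–A# — a B major seventh chord.
B is the root of B major seventh; root in the bass means root position (figured bass 7).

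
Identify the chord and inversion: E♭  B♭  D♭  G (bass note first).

The pitch classes Eb, Bb, Db, G arrange in thirds as Eb–G–Bb–Db: an Eb dominant seventh chord.
With the root (Eb) in the bass, the chord is in root position (figured bass 7).

Eb dominant seventh, root position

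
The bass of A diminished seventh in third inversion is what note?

Gb

A diminished seventh is A–C–Eb–Gb. Third inversion places the seventh in the bass: Gb.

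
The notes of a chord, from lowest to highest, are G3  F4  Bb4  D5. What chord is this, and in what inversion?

The pitch classes G, F, Bb, D arrange in thirds as G–Bb–D–F: a G minor seventh chord.
The lowest note is G, the root of the chord, so this is root position (figured bass 7).

G minor seventh, root position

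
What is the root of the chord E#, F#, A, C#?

F#

Reordering E#, F#, A, C# into stacked thirds gives F#–A–C#–E#; the bottom of that stack, F#, is the root.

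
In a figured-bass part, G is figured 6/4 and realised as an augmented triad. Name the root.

The figures 6/4 mean the fifth of the chord is in the bass. If G is the fifth of an augmented triad, the root is Cb (chord tones Cb–Eb–G).

Cb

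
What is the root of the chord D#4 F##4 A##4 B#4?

Reordering D#, F##, A##, B# into stacked thirds gives B#–D#–F##–A##; the bottom of that stack, B#, is the root.

B#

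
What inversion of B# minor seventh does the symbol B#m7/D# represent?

B#m7/D# means B# minor seventh with D# in the bass. D# is the third of B# minor seventh (B#–D#–F##–A#), so this is first inversion.

first inversion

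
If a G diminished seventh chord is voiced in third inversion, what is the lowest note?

Fb

The seventh of G diminished seventh (G–Bb–Db–Fb) is Fb; that is the bass in third inversion.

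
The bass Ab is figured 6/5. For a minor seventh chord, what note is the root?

The figures 6/5 mean the third of the chord is in the bass. If Ab is the third of a minor seventh chord, the root is F (chord tones F–Ab–C–Eb).

F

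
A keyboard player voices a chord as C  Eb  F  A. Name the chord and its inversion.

F dominant seventh, second inversion

The pitch classes C, Eb, F, A arrange in thirds as F–A–C–Eb: an F dominant seventh chord.
With the fifth (C) in the bass, the chord is in second inversion (figured bass 4/3).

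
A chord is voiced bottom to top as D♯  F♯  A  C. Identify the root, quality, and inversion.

D# diminished seventh, root position

Reducing to letter names: D#, F#, A, C. These stack in thirds as D#–F#–A–C — a D# diminished seventh chord.
The lowest note is D#, the root of the chord, so this is root position (figured bass 7).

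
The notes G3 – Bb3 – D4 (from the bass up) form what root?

G

Reordering G, Bb, D into stacked thirds gives G–Bb–D; the bottom of that stack, G, is the root.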